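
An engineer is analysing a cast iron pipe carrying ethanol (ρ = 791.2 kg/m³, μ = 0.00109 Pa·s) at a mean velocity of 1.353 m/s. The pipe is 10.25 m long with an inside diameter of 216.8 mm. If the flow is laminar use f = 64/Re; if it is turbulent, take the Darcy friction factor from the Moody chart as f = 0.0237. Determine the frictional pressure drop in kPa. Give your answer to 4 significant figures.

ΔP ≈ 0.8115 kPa

Reynolds number Re = ρVD/μ = 791.2 · 1.353 · 0.2168 / 0.00109 = 2.129e+05.
Re > 4000 → turbulent; use the Moody-chart value f = 0.0237.
Darcy-Weisbach: ΔP = f(L/D)(ρV²/2) = 0.0237·(10.25/0.2168)·(791.2·1.353²/2) = 0.0237·47.28·724.2 = 811.5 Pa.
ΔP = 811.5 Pa = 0.8115 kPa.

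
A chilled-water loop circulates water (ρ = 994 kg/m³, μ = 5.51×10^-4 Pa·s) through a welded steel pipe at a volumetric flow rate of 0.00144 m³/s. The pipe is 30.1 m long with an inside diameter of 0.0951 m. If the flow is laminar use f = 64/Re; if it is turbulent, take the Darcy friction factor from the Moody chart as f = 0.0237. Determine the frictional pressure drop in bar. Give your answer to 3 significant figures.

Cross-sectional area A = πD²/4 = π(0.0951)²/4 = 0.007103 m²; mean velocity V = Q/A = 0.00144/0.007103 = 0.2027 m/s.
Reynolds number Re = ρVD/μ = 994 · 0.2027 · 0.0951 / 0.000551 = 3.478e+04.
Re > 4000 → turbulent; use the Moody-chart value f = 0.0237.
Darcy-Weisbach: ΔP = f(L/D)(ρV²/2) = 0.0237·(30.1/0.0951)·(994·0.2027²/2) = 0.0237·316.5·20.43 = 153.2 Pa.
ΔP = 153.2 Pa = 0.00153 bar.

ΔP ≈ 0.00153 bar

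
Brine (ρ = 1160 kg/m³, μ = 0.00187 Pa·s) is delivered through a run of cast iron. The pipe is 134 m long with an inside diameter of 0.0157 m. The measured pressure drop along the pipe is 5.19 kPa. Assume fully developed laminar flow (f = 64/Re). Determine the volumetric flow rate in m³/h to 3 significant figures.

For laminar flow, f = 64/Re with Re = ρVD/μ, so Darcy-Weisbach reduces to ΔP = 32μLV/D². Solving for V: V = ΔP·D²/(32μL) = 5190·(0.0157)²/(32·0.00187·134) = 0.1595 m/s.
Check: Re = ρVD/μ = 1160·0.1595·0.0157/0.00187 = 1554 < 2300, so the laminar assumption holds.
Q = V·A = 0.1595·(π/4·0.0157²) = 3.089e-05 m³/s = 0.111 m³/h.

Q ≈ 0.111 m³/h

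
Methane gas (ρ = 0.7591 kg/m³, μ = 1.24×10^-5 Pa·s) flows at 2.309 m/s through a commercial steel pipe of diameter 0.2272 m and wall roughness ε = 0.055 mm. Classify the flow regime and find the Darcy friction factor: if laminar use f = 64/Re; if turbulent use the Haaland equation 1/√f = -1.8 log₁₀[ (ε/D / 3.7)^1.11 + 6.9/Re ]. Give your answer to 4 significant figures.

f ≈ 0.02350

Re = ρVD/μ = 0.7591·2.309·0.2272/1.24e-05 = 3.212e+04.
Re > 4000 → turbulent. ε/D = 5.5e-05/0.2272 = 0.000242; Haaland: 1/√f = -1.8 log₁₀[2.27e-05 + 0.000215] = 6.524, so f = 0.0235.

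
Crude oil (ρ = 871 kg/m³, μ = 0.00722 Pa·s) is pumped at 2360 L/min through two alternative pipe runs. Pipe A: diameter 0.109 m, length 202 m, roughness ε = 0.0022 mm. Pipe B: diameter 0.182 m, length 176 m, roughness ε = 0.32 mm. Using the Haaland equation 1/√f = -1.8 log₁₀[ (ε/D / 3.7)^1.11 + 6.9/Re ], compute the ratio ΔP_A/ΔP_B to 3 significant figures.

ΔP_A/ΔP_B ≈ 11.2

Pipe A: V = Q/A = 0.03933/0.009331 = 4.215 m/s; Re = 5.543e+04; ε/D = 2.02e-05; Haaland → f = 0.02029; ΔP_A = f(L/D)(ρV²/2) = 2.91e+05 Pa.
Pipe B: V = Q/A = 0.03933/0.02602 = 1.512 m/s; Re = 3.32e+04; ε/D = 0.00176; Haaland → f = 0.02695; ΔP_B = f(L/D)(ρV²/2) = 2.594e+04 Pa.
ΔP_A/ΔP_B = 2.91e+05/2.594e+04 = 11.2.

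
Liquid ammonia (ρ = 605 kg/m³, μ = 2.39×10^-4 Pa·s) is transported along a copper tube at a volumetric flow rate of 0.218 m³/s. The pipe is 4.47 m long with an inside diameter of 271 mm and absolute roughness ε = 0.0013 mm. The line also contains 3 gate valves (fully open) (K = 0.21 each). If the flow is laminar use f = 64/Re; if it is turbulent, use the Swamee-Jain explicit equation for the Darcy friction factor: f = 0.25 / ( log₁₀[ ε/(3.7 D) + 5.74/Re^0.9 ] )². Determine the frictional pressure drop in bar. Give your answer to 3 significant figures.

ΔP ≈ 0.0345 bar

Cross-sectional area A = πD²/4 = π(0.271)²/4 = 0.05768 m²; mean velocity V = Q/A = 0.218/0.05768 = 3.779 m/s.
Reynolds number Re = ρVD/μ = 605 · 3.779 · 0.271 / 0.000239 = 2.593e+06.
Re > 4000 → turbulent. Relative roughness ε/D = 1.3e-06/0.271 = 4.8e-06. Swamee-Jain: f = 0.25/(log₁₀[4.8e-06/3.7 + 5.74/2.593e+06^0.9])² = 0.25/(log₁₀[1.3e-06 + 9.69e-06])² = 0.25/(-4.959)² = 0.01017.
Total minor-loss coefficient ΣK = 3·0.21 = 0.63.
ΔP = [f·L/D + ΣK]·(ρV²/2) = [0.01017·4.47/0.271 + 0.63]·(605·3.779²/2) = [0.1677 + 0.63]·4321 = 3447 Pa.
ΔP = 3447 Pa = 0.0345 bar.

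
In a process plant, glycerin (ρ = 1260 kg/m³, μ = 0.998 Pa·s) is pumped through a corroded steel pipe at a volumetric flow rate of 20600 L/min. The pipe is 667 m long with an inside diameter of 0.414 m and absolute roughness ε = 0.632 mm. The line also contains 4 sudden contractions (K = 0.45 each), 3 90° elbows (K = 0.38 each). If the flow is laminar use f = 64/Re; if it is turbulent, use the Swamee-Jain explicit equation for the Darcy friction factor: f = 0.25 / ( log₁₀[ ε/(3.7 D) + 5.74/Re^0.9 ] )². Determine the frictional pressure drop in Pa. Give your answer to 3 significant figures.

Q = 20600 L/min = 20600/60000 = 0.3433 m³/s.
Cross-sectional area A = πD²/4 = π(0.414)²/4 = 0.1346 m²; mean velocity V = Q/A = 0.3433/0.1346 = 2.551 m/s.
Reynolds number Re = ρVD/μ = 1260 · 2.551 · 0.414 / 0.998 = 1333.
Re < 2300 → laminar flow, so f = 64/Re = 64/1333 = 0.04801 (the turbulent correlation is not needed).
Total minor-loss coefficient ΣK = 4·0.45 + 3·0.38 = 2.94.
ΔP = [f·L/D + ΣK]·(ρV²/2) = [0.04801·667/0.414 + 2.94]·(1260·2.551²/2) = [77.35 + 2.94]·4098 = 3.29e+05 Pa.

ΔP ≈ 329000 Pa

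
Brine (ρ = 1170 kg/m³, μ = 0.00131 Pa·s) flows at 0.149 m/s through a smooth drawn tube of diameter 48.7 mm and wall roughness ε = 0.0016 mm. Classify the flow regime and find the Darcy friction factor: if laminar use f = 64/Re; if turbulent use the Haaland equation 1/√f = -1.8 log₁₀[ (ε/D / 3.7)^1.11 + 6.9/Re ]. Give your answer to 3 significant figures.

Re = ρVD/μ = 1170·0.149·0.0487/0.00131 = 6481.
Re > 4000 → turbulent. ε/D = 1.6e-06/0.0487 = 3.29e-05; Haaland: 1/√f = -1.8 log₁₀[2.47e-06 + 0.00106] = 5.349, so f = 0.03495.

f ≈ 0.0349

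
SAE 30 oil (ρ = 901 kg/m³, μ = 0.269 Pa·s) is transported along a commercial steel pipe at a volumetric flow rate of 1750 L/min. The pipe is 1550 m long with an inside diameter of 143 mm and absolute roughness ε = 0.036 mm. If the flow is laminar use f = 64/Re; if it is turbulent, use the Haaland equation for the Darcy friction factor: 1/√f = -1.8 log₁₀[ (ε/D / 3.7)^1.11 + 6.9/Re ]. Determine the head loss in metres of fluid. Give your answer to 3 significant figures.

Q = 1750 L/min = 1750/60000 = 0.02917 m³/s.
Cross-sectional area A = πD²/4 = π(0.143)²/4 = 0.01606 m²; mean velocity V = Q/A = 0.02917/0.01606 = 1.816 m/s.
Reynolds number Re = ρVD/μ = 901 · 1.816 · 0.143 / 0.269 = 869.8.
Re < 2300 → laminar flow, so f = 64/Re = 64/869.8 = 0.07358 (the turbulent correlation is not needed).
Darcy-Weisbach: ΔP = f(L/D)(ρV²/2) = 0.07358·(1550/0.143)·(901·1.816²/2) = 0.07358·1.084e+04·1486 = 1.185e+06 Pa.
Head loss h_f = ΔP/(ρg) = 1.185e+06/(901·9.81) = 134 m.

h_f ≈ 134 m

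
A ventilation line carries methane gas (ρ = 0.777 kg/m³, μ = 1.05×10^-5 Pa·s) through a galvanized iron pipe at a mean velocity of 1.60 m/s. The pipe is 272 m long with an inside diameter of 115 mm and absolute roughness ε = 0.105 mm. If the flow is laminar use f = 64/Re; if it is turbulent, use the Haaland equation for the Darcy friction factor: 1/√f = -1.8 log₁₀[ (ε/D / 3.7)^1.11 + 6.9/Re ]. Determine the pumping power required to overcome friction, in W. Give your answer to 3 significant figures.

Reynolds number Re = ρVD/μ = 0.777 · 1.6 · 0.115 / 1.05e-05 = 1.362e+04.
Re > 4000 → turbulent. Relative roughness ε/D = 0.000105/0.115 = 0.000913. Haaland: 1/√f = -1.8 log₁₀[(0.000913/3.7)^1.11 + 6.9/1.362e+04] = -1.8 log₁₀[9.9e-05 + 0.000507] = 5.792, so f = 0.02981.
Darcy-Weisbach: ΔP = f(L/D)(ρV²/2) = 0.02981·(272/0.115)·(0.777·1.6²/2) = 0.02981·2365·0.9946 = 70.12 Pa.
Q = V·A = 1.6·0.01039 = 0.01662 m³/s.
Pumping power P = QΔP = 0.01662·70.12 = 1.165 W = 1.17 W.

P ≈ 1.17 W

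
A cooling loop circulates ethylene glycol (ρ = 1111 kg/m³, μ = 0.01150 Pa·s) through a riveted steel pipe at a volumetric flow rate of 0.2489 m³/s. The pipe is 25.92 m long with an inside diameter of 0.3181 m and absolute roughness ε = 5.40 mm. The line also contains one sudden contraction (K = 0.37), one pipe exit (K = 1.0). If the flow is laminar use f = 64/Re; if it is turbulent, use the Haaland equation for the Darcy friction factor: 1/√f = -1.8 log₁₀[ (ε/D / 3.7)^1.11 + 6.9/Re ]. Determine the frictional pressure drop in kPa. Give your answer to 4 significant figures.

Cross-sectional area A = πD²/4 = π(0.3181)²/4 = 0.07947 m²; mean velocity V = Q/A = 0.2489/0.07947 = 3.132 m/s.
Reynolds number Re = ρVD/μ = 1111 · 3.132 · 0.3181 / 0.0115 = 9.625e+04.
Re > 4000 → turbulent. Relative roughness ε/D = 0.0054/0.3181 = 0.017. Haaland: 1/√f = -1.8 log₁₀[(0.017/3.7)^1.11 + 6.9/9.625e+04] = -1.8 log₁₀[0.00254 + 7.17e-05] = 4.65, so f = 0.04624.
Total minor-loss coefficient ΣK = 1·0.37 + 1·1 = 1.37.
ΔP = [f·L/D + ΣK]·(ρV²/2) = [0.04624·25.92/0.3181 + 1.37]·(1111·3.132²/2) = [3.768 + 1.37]·5449 = 2.8e+04 Pa.
ΔP = 2.8e+04 Pa = 28.00 kPa.

ΔP ≈ 28.00 kPa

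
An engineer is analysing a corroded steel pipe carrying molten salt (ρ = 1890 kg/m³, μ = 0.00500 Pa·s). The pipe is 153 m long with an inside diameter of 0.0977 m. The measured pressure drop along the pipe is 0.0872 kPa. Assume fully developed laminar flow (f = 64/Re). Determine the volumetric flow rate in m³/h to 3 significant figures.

Q ≈ 0.918 m³/h

For laminar flow, f = 64/Re with Re = ρVD/μ, so Darcy-Weisbach reduces to ΔP = 32μLV/D². Solving for V: V = ΔP·D²/(32μL) = 87.2·(0.0977)²/(32·0.005·153) = 0.034 m/s.
Check: Re = ρVD/μ = 1890·0.034·0.0977/0.005 = 1256 < 2300, so the laminar assumption holds.
Q = V·A = 0.034·(π/4·0.0977²) = 0.0002549 m³/s = 0.918 m³/h.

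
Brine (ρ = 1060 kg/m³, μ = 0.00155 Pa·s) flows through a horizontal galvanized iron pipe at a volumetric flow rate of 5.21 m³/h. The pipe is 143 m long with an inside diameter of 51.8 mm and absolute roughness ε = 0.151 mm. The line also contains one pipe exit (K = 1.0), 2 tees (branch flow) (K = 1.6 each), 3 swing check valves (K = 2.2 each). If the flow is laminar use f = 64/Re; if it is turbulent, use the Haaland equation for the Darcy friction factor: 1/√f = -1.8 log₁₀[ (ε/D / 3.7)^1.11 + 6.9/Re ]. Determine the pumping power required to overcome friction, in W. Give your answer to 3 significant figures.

Q = 5.21 m³/h = 5.21/3600 = 0.001447 m³/s.
Cross-sectional area A = πD²/4 = π(0.0518)²/4 = 0.002107 m²; mean velocity V = Q/A = 0.001447/0.002107 = 0.6867 m/s.
Reynolds number Re = ρVD/μ = 1060 · 0.6867 · 0.0518 / 0.00155 = 2.433e+04.
Re > 4000 → turbulent. Relative roughness ε/D = 0.000151/0.0518 = 0.00292. Haaland: 1/√f = -1.8 log₁₀[(0.00292/3.7)^1.11 + 6.9/2.433e+04] = -1.8 log₁₀[0.000359 + 0.000284] = 5.746, so f = 0.03029.
Total minor-loss coefficient ΣK = 1·1 + 2·1.6 + 3·2.2 = 10.8.
ΔP = [f·L/D + ΣK]·(ρV²/2) = [0.03029·143/0.0518 + 10.8]·(1060·0.6867²/2) = [83.62 + 10.8]·249.9 = 2.36e+04 Pa.
Pumping power P = QΔP = 0.001447·2.36e+04 = 34.16 W = 34.2 W.

P ≈ 34.2 W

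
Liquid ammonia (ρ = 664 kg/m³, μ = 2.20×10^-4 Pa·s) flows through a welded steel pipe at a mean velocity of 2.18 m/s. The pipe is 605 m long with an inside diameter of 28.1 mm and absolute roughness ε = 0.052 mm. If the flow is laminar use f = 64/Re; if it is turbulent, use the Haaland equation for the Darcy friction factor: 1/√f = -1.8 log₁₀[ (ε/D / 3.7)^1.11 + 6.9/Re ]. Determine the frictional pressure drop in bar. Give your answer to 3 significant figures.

Reynolds number Re = ρVD/μ = 664 · 2.18 · 0.0281 / 0.00022 = 1.849e+05.
Re > 4000 → turbulent. Relative roughness ε/D = 5.2e-05/0.0281 = 0.00185. Haaland: 1/√f = -1.8 log₁₀[(0.00185/3.7)^1.11 + 6.9/1.849e+05] = -1.8 log₁₀[0.000217 + 3.73e-05] = 6.471, so f = 0.02388.
Darcy-Weisbach: ΔP = f(L/D)(ρV²/2) = 0.02388·(605/0.0281)·(664·2.18²/2) = 0.02388·2.153e+04·1578 = 8.112e+05 Pa.
ΔP = 8.112e+05 Pa = 8.11 bar.

ΔP ≈ 8.11 bar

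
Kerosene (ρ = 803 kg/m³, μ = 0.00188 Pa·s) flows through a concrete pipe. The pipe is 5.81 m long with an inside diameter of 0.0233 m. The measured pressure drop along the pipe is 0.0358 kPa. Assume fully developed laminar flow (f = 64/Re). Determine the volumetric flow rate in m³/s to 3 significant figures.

Q ≈ 2.37×10^-5 m³/s

For laminar flow, f = 64/Re with Re = ρVD/μ, so Darcy-Weisbach reduces to ΔP = 32μLV/D². Solving for V: V = ΔP·D²/(32μL) = 35.8·(0.0233)²/(32·0.00188·5.81) = 0.0556 m/s.
Check: Re = ρVD/μ = 803·0.0556·0.0233/0.00188 = 553.4 < 2300, so the laminar assumption holds.
Q = V·A = 0.0556·(π/4·0.0233²) = 2.371e-05 m³/s = 2.37×10^-5 m³/s.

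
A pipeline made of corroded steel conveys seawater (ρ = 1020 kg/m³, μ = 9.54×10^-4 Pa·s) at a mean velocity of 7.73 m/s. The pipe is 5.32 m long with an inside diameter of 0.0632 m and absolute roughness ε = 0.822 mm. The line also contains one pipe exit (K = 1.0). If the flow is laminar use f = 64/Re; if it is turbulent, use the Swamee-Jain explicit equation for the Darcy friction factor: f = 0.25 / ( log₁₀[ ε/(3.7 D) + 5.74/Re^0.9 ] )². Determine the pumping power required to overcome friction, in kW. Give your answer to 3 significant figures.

P ≈ 3.33 kW

Reynolds number Re = ρVD/μ = 1020 · 7.73 · 0.0632 / 0.000954 = 5.223e+05.
Re > 4000 → turbulent. Relative roughness ε/D = 0.000822/0.0632 = 0.013. Swamee-Jain: f = 0.25/(log₁₀[0.013/3.7 + 5.74/5.223e+05^0.9])² = 0.25/(log₁₀[0.00352 + 4.1e-05])² = 0.25/(-2.449)² = 0.04168.
Total minor-loss coefficient ΣK = 1·1 = 1.
ΔP = [f·L/D + ΣK]·(ρV²/2) = [0.04168·5.32/0.0632 + 1]·(1020·7.73²/2) = [3.509 + 1]·3.047e+04 = 1.374e+05 Pa.
Q = V·A = 7.73·0.003137 = 0.02425 m³/s.
Pumping power P = QΔP = 0.02425·1.374e+05 = 3332 W = 3.33 kW.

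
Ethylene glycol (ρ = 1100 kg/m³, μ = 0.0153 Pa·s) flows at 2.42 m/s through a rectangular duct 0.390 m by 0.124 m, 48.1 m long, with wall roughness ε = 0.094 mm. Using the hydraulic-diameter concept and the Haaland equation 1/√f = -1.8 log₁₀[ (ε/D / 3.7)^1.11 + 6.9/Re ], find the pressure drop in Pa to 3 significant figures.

ΔP ≈ 19800 Pa

Hydraulic diameter D_h = 4A/P = 4·(0.39·0.124)/(2·(0.39+0.124)) = 0.1934/1.028 = 0.1882 m.
Re = ρVD_h/μ = 1100·2.42·0.1882/0.0153 = 3.274e+04.
ε/D_h = 9.4e-05/0.1882 = 0.0005; Haaland gives 1/√f = -1.8 log₁₀[5.07e-05+0.000211] = 6.449, so f = 0.02405.
ΔP = f(L/D_h)(ρV²/2) = 0.02405·48.1/0.1882·3221 = 1.98e+04 Pa.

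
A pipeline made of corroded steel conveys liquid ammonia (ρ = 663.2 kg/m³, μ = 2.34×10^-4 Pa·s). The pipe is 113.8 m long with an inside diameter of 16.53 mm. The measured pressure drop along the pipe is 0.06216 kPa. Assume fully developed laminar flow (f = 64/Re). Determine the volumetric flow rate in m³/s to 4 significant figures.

For laminar flow, f = 64/Re with Re = ρVD/μ, so Darcy-Weisbach reduces to ΔP = 32μLV/D². Solving for V: V = ΔP·D²/(32μL) = 62.16·(0.01653)²/(32·0.000234·113.8) = 0.01993 m/s.
Check: Re = ρVD/μ = 663.2·0.01993·0.01653/0.000234 = 933.8 < 2300, so the laminar assumption holds.
Q = V·A = 0.01993·(π/4·0.01653²) = 4.277e-06 m³/s = 4.277×10^-6 m³/s.

Q ≈ 4.277×10^-6 m³/s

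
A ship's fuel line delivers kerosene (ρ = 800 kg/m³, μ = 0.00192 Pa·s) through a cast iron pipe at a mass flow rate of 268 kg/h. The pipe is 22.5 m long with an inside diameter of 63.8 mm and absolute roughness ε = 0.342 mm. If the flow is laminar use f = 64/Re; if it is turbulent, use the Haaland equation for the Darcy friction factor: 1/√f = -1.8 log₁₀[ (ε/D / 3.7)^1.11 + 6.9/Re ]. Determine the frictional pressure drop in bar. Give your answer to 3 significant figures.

ΔP ≈ 9.89×10^-5 bar

ṁ = 268 kg/h = 268/3600 = 0.07444 kg/s.
A = πD²/4 = π(0.0638)²/4 = 0.003197 m²; mean velocity V = ṁ/(ρA) = 0.07444/(800 · 0.003197) = 0.02911 m/s.
Reynolds number Re = ρVD/μ = 800 · 0.02911 · 0.0638 / 0.00192 = 773.8.
Re < 2300 → laminar flow, so f = 64/Re = 64/773.8 = 0.08271 (the turbulent correlation is not needed).
Darcy-Weisbach: ΔP = f(L/D)(ρV²/2) = 0.08271·(22.5/0.0638)·(800·0.02911²/2) = 0.08271·352.7·0.3389 = 9.886 Pa.
ΔP = 9.886 Pa = 9.89×10^-5 bar.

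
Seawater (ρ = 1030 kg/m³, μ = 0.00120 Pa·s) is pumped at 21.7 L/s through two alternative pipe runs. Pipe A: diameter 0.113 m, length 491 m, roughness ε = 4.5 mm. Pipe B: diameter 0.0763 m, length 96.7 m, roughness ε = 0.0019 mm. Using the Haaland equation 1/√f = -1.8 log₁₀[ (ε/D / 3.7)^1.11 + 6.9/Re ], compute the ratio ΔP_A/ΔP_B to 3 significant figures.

Pipe A: V = Q/A = 0.0217/0.01003 = 2.164 m/s; Re = 2.099e+05; ε/D = 0.0398; Haaland → f = 0.0648; ΔP_A = f(L/D)(ρV²/2) = 6.789e+05 Pa.
Pipe B: V = Q/A = 0.0217/0.004572 = 4.746 m/s; Re = 3.108e+05; ε/D = 2.49e-05; Haaland → f = 0.01446; ΔP_B = f(L/D)(ρV²/2) = 2.126e+05 Pa.
ΔP_A/ΔP_B = 6.789e+05/2.126e+05 = 3.19.

ΔP_A/ΔP_B ≈ 3.19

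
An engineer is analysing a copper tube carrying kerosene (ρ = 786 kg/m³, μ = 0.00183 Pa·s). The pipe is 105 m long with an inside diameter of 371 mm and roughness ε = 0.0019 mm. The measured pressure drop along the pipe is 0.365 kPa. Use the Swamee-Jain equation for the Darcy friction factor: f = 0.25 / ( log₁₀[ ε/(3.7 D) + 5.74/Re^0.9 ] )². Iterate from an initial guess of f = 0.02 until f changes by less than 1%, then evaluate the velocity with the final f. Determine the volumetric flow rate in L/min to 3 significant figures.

Q ≈ 2650 L/min

Rearranging Darcy-Weisbach: V = √(2·ΔP·D/(f·L·ρ)). With ε/D = 1.9e-06/0.371 = 5.12e-06, iterate starting from f = 0.02:
  f = 0.02 → V = √(2·365·0.371/(0.02·105·786)) = 0.4051 m/s; Re = ρVD/μ = 6.455e+04; f → 0.01964
  f = 0.01964 → V = 0.4088 m/s; Re = 6.513e+04; f → 0.0196
Converged (Δf/f < 1%). With the final f = 0.0196: V = √(2·365·0.371/(0.0196·105·786)) = 0.4092 m/s.
Q = V·A = 0.4092·(π/4·0.371²) = 0.04423 m³/s = 2650 L/min.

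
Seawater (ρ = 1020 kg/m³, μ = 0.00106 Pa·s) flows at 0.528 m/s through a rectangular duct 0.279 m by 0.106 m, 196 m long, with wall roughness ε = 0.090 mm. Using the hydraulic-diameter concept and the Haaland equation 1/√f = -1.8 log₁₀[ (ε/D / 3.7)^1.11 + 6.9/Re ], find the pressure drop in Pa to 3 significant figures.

ΔP ≈ 3820 Pa

Hydraulic diameter D_h = 4A/P = 4·(0.279·0.106)/(2·(0.279+0.106)) = 0.1183/0.77 = 0.1536 m.
Re = ρVD_h/μ = 1020·0.528·0.1536/0.00106 = 7.806e+04.
ε/D_h = 9e-05/0.1536 = 0.000586; Haaland gives 1/√f = -1.8 log₁₀[6.05e-05+8.84e-05] = 6.889, so f = 0.02107.
ΔP = f(L/D_h)(ρV²/2) = 0.02107·196/0.1536·142.2 = 3822 Pa.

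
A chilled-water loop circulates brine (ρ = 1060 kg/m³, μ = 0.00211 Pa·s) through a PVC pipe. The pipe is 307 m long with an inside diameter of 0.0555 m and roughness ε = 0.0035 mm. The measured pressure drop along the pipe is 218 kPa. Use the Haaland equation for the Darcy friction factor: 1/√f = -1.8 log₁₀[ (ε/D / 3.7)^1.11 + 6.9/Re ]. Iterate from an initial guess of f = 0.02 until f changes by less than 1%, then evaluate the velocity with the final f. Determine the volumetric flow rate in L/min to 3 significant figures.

Rearranging Darcy-Weisbach: V = √(2·ΔP·D/(f·L·ρ)). With ε/D = 3.5e-06/0.0555 = 6.31e-05, iterate starting from f = 0.02:
  f = 0.02 → V = √(2·2.18e+05·0.0555/(0.02·307·1060)) = 1.928 m/s; Re = ρVD/μ = 5.376e+04; f → 0.02056
  f = 0.02056 → V = 1.902 m/s; Re = 5.303e+04; f → 0.02062
Converged (Δf/f < 1%). With the final f = 0.02062: V = √(2·2.18e+05·0.0555/(0.02062·307·1060)) = 1.899 m/s.
Q = V·A = 1.899·(π/4·0.0555²) = 0.004594 m³/s = 276 L/min.

Q ≈ 276 L/min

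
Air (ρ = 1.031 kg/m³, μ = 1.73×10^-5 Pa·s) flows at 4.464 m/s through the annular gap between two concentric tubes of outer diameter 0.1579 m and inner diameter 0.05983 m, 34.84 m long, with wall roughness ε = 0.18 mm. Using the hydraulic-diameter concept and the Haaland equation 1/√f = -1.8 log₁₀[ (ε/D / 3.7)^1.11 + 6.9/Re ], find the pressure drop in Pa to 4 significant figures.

Hydraulic diameter D_h = 4A/P = D_o - D_i = 0.1579 - 0.05983 = 0.09807 m.
Re = ρVD_h/μ = 1.031·4.464·0.09807/1.73e-05 = 2.609e+04.
ε/D_h = 0.00018/0.09807 = 0.00184; Haaland gives 1/√f = -1.8 log₁₀[0.000215+0.000264] = 5.975, so f = 0.02801.
ΔP = f(L/D_h)(ρV²/2) = 0.02801·34.84/0.09807·10.27 = 102.2 Pa.

ΔP ≈ 102.2 Pa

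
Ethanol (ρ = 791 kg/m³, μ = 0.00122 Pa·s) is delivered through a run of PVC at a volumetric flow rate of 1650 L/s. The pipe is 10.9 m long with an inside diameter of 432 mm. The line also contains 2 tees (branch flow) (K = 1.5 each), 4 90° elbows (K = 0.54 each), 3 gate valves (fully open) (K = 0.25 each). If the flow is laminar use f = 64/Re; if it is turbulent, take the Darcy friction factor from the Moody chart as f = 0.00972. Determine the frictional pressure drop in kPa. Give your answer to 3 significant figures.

Q = 1650 L/s = 1650/1000 = 1.65 m³/s.
Cross-sectional area A = πD²/4 = π(0.432)²/4 = 0.1466 m²; mean velocity V = Q/A = 1.65/0.1466 = 11.26 m/s.
Reynolds number Re = ρVD/μ = 791 · 11.26 · 0.432 / 0.00122 = 3.153e+06.
Re > 4000 → turbulent; use the Moody-chart value f = 0.00972.
Total minor-loss coefficient ΣK = 2·1.5 + 4·0.54 + 3·0.25 = 5.91.
ΔP = [f·L/D + ΣK]·(ρV²/2) = [0.00972·10.9/0.432 + 5.91]·(791·11.26²/2) = [0.2452 + 5.91]·5.012e+04 = 3.085e+05 Pa.
ΔP = 3.085e+05 Pa = 308 kPa.

ΔP ≈ 308 kPa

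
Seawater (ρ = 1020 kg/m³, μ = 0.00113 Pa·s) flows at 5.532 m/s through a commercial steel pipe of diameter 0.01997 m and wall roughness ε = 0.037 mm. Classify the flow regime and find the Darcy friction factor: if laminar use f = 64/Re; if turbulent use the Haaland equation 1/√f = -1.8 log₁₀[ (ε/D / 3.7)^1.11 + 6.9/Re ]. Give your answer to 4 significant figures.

f ≈ 0.02458

Re = ρVD/μ = 1020·5.532·0.01997/0.00113 = 9.972e+04.
Re > 4000 → turbulent. ε/D = 3.7e-05/0.01997 = 0.00185; Haaland: 1/√f = -1.8 log₁₀[0.000217 + 6.92e-05] = 6.378, so f = 0.02458.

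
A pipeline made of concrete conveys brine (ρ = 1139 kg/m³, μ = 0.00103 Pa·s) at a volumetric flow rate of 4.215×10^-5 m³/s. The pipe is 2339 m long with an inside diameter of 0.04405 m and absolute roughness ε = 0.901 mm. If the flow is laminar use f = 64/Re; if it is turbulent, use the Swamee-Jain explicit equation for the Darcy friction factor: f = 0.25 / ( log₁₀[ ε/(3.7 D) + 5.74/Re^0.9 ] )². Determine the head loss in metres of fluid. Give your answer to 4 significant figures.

Cross-sectional area A = πD²/4 = π(0.04405)²/4 = 0.001524 m²; mean velocity V = Q/A = 4.215e-05/0.001524 = 0.02766 m/s.
Reynolds number Re = ρVD/μ = 1139 · 0.02766 · 0.04405 / 0.00103 = 1347.
Re < 2300 → laminar flow, so f = 64/Re = 64/1347 = 0.0475 (the turbulent correlation is not needed).
Darcy-Weisbach: ΔP = f(L/D)(ρV²/2) = 0.0475·(2339/0.04405)·(1139·0.02766²/2) = 0.0475·5.31e+04·0.4356 = 1099 Pa.
Head loss h_f = ΔP/(ρg) = 1099/(1139·9.81) = 0.09834 m.

h_f ≈ 0.09834 m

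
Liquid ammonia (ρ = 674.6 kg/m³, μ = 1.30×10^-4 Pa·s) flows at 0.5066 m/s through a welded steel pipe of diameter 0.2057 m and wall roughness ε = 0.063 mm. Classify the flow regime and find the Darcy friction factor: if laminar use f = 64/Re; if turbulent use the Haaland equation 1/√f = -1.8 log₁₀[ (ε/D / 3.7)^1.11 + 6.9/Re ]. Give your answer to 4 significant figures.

f ≈ 0.01613

Re = ρVD/μ = 674.6·0.5066·0.2057/0.00013 = 5.408e+05.
Re > 4000 → turbulent. ε/D = 6.3e-05/0.2057 = 0.000306; Haaland: 1/√f = -1.8 log₁₀[2.94e-05 + 1.28e-05] = 7.875, so f = 0.01613.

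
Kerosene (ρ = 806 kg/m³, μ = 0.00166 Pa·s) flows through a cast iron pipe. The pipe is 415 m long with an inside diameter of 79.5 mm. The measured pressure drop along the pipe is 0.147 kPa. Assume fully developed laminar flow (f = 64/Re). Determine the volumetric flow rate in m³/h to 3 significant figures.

For laminar flow, f = 64/Re with Re = ρVD/μ, so Darcy-Weisbach reduces to ΔP = 32μLV/D². Solving for V: V = ΔP·D²/(32μL) = 147·(0.0795)²/(32·0.00166·415) = 0.04214 m/s.
Check: Re = ρVD/μ = 806·0.04214·0.0795/0.00166 = 1627 < 2300, so the laminar assumption holds.
Q = V·A = 0.04214·(π/4·0.0795²) = 0.0002092 m³/s = 0.753 m³/h.

Q ≈ 0.753 m³/h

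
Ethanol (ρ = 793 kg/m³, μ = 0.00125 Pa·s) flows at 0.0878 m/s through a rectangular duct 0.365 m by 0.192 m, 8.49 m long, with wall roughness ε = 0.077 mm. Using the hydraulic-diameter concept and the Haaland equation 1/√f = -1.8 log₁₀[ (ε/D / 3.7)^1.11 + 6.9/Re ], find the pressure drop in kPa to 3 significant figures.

ΔP ≈ 0.00295 kPa

Hydraulic diameter D_h = 4A/P = 4·(0.365·0.192)/(2·(0.365+0.192)) = 0.2803/1.114 = 0.2516 m.
Re = ρVD_h/μ = 793·0.0878·0.2516/0.00125 = 1.402e+04.
ε/D_h = 7.7e-05/0.2516 = 0.000306; Haaland gives 1/√f = -1.8 log₁₀[2.94e-05+0.000492] = 5.909, so f = 0.02864.
ΔP = f(L/D_h)(ρV²/2) = 0.02864·8.49/0.2516·3.057 = 2.954 Pa.
ΔP = 0.00295 kPa.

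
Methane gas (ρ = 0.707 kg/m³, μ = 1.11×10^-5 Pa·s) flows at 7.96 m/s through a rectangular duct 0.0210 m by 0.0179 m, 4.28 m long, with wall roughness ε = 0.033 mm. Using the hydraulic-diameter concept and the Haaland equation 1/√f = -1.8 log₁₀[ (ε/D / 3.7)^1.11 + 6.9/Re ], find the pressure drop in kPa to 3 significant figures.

Hydraulic diameter D_h = 4A/P = 4·(0.021·0.0179)/(2·(0.021+0.0179)) = 0.001504/0.0778 = 0.01933 m.
Re = ρVD_h/μ = 0.707·7.96·0.01933/1.11e-05 = 9799.
ε/D_h = 3.3e-05/0.01933 = 0.00171; Haaland gives 1/√f = -1.8 log₁₀[0.000198+0.000704] = 5.48, so f = 0.0333.
ΔP = f(L/D_h)(ρV²/2) = 0.0333·4.28/0.01933·22.4 = 165.2 Pa.
ΔP = 0.165 kPa.

ΔP ≈ 0.165 kPa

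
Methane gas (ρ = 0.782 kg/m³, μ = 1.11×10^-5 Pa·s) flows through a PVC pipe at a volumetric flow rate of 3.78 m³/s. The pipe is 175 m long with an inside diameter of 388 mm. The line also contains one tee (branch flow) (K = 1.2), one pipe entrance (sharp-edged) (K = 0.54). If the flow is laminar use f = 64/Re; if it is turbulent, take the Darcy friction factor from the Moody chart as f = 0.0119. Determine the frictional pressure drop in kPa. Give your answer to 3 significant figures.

Cross-sectional area A = πD²/4 = π(0.388)²/4 = 0.1182 m²; mean velocity V = Q/A = 3.78/0.1182 = 31.97 m/s.
Reynolds number Re = ρVD/μ = 0.782 · 31.97 · 0.388 / 1.11e-05 = 8.739e+05.
Re > 4000 → turbulent; use the Moody-chart value f = 0.0119.
Total minor-loss coefficient ΣK = 1·1.2 + 1·0.54 = 1.74.
ΔP = [f·L/D + ΣK]·(ρV²/2) = [0.0119·175/0.388 + 1.74]·(0.782·31.97²/2) = [5.367 + 1.74]·399.6 = 2840 Pa.
ΔP = 2840 Pa = 2.84 kPa.

ΔP ≈ 2.84 kPa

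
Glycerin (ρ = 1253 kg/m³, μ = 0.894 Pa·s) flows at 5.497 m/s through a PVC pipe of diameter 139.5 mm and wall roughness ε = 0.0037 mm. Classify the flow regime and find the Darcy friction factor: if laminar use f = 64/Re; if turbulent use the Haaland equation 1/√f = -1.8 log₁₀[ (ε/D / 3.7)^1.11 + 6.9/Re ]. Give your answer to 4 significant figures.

Re = ρVD/μ = 1253·5.497·0.1395/0.894 = 1075.
Re < 2300 → laminar, so f = 64/Re = 0.05955 (roughness is irrelevant in laminar flow).

f ≈ 0.05955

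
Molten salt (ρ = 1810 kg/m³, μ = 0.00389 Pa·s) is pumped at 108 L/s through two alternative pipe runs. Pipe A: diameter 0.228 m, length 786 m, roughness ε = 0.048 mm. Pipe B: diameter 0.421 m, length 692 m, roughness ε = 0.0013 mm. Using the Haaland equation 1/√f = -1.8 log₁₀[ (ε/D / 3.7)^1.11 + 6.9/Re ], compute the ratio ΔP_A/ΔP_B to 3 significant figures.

ΔP_A/ΔP_B ≈ 24.2

Pipe A: V = Q/A = 0.108/0.04083 = 2.645 m/s; Re = 2.806e+05; ε/D = 0.000211; Haaland → f = 0.01626; ΔP_A = f(L/D)(ρV²/2) = 3.55e+05 Pa.
Pipe B: V = Q/A = 0.108/0.1392 = 0.7758 m/s; Re = 1.52e+05; ε/D = 3.09e-06; Haaland → f = 0.01638; ΔP_B = f(L/D)(ρV²/2) = 1.466e+04 Pa.
ΔP_A/ΔP_B = 3.55e+05/1.466e+04 = 24.2.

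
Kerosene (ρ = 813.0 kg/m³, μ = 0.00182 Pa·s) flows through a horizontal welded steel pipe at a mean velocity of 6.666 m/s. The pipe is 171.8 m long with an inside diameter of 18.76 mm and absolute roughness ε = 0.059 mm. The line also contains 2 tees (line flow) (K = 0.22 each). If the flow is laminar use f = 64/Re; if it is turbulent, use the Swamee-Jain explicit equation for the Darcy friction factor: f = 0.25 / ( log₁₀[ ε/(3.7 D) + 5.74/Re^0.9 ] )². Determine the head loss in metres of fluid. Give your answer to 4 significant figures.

Reynolds number Re = ρVD/μ = 813 · 6.666 · 0.01876 / 0.00182 = 5.586e+04.
Re > 4000 → turbulent. Relative roughness ε/D = 5.9e-05/0.01876 = 0.00314. Swamee-Jain: f = 0.25/(log₁₀[0.00314/3.7 + 5.74/5.586e+04^0.9])² = 0.25/(log₁₀[0.00085 + 0.000307])² = 0.25/(-2.937)² = 0.02899.
Total minor-loss coefficient ΣK = 2·0.22 = 0.44.
ΔP = [f·L/D + ΣK]·(ρV²/2) = [0.02899·171.8/0.01876 + 0.44]·(813·6.666²/2) = [265.4 + 0.44]·1.806e+04 = 4.803e+06 Pa.
Head loss h_f = ΔP/(ρg) = 4.803e+06/(813·9.81) = 602.2 m.

h_f ≈ 602.2 m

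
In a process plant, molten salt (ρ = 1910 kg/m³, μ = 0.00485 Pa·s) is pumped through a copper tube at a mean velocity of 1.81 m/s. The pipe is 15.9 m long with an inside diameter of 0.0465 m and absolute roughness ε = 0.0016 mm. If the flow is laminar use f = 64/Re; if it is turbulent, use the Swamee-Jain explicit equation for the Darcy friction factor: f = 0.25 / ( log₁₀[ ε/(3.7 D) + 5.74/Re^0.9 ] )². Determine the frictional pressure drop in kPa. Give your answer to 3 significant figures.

Reynolds number Re = ρVD/μ = 1910 · 1.81 · 0.0465 / 0.00485 = 3.315e+04.
Re > 4000 → turbulent. Relative roughness ε/D = 1.6e-06/0.0465 = 3.44e-05. Swamee-Jain: f = 0.25/(log₁₀[3.44e-05/3.7 + 5.74/3.315e+04^0.9])² = 0.25/(log₁₀[9.3e-06 + 0.00049])² = 0.25/(-3.301)² = 0.02294.
Darcy-Weisbach: ΔP = f(L/D)(ρV²/2) = 0.02294·(15.9/0.0465)·(1910·1.81²/2) = 0.02294·341.9·3129 = 2.454e+04 Pa.
ΔP = 2.454e+04 Pa = 24.5 kPa.

ΔP ≈ 24.5 kPa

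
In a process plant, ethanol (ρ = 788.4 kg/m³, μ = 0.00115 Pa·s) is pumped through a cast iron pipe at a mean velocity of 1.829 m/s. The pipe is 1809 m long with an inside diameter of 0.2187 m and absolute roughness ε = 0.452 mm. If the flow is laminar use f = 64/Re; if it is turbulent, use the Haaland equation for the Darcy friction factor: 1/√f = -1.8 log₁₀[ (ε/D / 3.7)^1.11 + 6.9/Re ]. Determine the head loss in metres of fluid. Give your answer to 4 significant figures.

h_f ≈ 34.19 m

Reynolds number Re = ρVD/μ = 788.4 · 1.829 · 0.2187 / 0.00115 = 2.742e+05.
Re > 4000 → turbulent. Relative roughness ε/D = 0.000452/0.2187 = 0.00207. Haaland: 1/√f = -1.8 log₁₀[(0.00207/3.7)^1.11 + 6.9/2.742e+05] = -1.8 log₁₀[0.000245 + 2.52e-05] = 6.423, so f = 0.02424.
Darcy-Weisbach: ΔP = f(L/D)(ρV²/2) = 0.02424·(1809/0.2187)·(788.4·1.829²/2) = 0.02424·8272·1319 = 2.644e+05 Pa.
Head loss h_f = ΔP/(ρg) = 2.644e+05/(788.4·9.81) = 34.19 m.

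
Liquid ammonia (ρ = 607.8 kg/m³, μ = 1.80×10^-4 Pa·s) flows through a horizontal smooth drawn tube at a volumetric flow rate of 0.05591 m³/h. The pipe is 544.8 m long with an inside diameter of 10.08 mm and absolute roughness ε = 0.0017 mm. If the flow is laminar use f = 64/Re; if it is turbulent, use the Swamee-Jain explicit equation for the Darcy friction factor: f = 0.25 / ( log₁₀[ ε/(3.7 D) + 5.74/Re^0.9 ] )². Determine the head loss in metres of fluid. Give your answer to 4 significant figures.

h_f ≈ 3.657 m

Q = 0.05591 m³/h = 0.05591/3600 = 1.553e-05 m³/s.
Cross-sectional area A = πD²/4 = π(0.01008)²/4 = 7.98e-05 m²; mean velocity V = Q/A = 1.553e-05/7.98e-05 = 0.1946 m/s.
Reynolds number Re = ρVD/μ = 607.8 · 0.1946 · 0.01008 / 0.00018 = 6624.
Re > 4000 → turbulent. Relative roughness ε/D = 1.7e-06/0.01008 = 0.000169. Swamee-Jain: f = 0.25/(log₁₀[0.000169/3.7 + 5.74/6624^0.9])² = 0.25/(log₁₀[4.56e-05 + 0.00209])² = 0.25/(-2.671)² = 0.03505.
Darcy-Weisbach: ΔP = f(L/D)(ρV²/2) = 0.03505·(544.8/0.01008)·(607.8·0.1946²/2) = 0.03505·5.405e+04·11.51 = 2.18e+04 Pa.
Head loss h_f = ΔP/(ρg) = 2.18e+04/(607.8·9.81) = 3.657 m.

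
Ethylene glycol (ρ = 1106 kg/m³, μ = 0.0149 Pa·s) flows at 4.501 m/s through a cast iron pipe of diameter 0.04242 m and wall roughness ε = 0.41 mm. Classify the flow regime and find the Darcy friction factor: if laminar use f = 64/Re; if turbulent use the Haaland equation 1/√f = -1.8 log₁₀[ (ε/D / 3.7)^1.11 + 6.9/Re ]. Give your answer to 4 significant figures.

Re = ρVD/μ = 1106·4.501·0.04242/0.0149 = 1.417e+04.
Re > 4000 → turbulent. ε/D = 0.00041/0.04242 = 0.00967; Haaland: 1/√f = -1.8 log₁₀[0.00136 + 0.000487] = 4.921, so f = 0.04129.

f ≈ 0.04129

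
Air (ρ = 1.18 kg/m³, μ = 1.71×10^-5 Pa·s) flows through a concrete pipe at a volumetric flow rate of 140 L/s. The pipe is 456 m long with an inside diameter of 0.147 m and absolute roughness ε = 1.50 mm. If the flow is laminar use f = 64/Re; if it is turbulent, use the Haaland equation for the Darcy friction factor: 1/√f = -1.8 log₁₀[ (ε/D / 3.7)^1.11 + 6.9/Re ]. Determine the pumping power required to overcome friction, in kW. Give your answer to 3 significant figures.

P ≈ 0.678 kW

Q = 140 L/s = 140/1000 = 0.14 m³/s.
Cross-sectional area A = πD²/4 = π(0.147)²/4 = 0.01697 m²; mean velocity V = Q/A = 0.14/0.01697 = 8.249 m/s.
Reynolds number Re = ρVD/μ = 1.18 · 8.249 · 0.147 / 1.71e-05 = 8.368e+04.
Re > 4000 → turbulent. Relative roughness ε/D = 0.0015/0.147 = 0.0102. Haaland: 1/√f = -1.8 log₁₀[(0.0102/3.7)^1.11 + 6.9/8.368e+04] = -1.8 log₁₀[0.00144 + 8.25e-05] = 5.07, so f = 0.0389.
Darcy-Weisbach: ΔP = f(L/D)(ρV²/2) = 0.0389·(456/0.147)·(1.18·8.249²/2) = 0.0389·3102·40.15 = 4844 Pa.
Pumping power P = QΔP = 0.14·4844 = 678.2 W = 0.678 kW.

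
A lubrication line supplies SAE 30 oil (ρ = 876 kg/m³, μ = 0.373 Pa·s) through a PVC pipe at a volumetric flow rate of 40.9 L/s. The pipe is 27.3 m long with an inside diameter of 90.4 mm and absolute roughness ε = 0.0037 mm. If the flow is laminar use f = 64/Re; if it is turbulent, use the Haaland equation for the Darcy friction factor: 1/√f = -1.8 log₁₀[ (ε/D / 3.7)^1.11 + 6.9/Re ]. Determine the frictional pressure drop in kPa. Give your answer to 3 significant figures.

ΔP ≈ 254 kPa

Q = 40.9 L/s = 40.9/1000 = 0.0409 m³/s.
Cross-sectional area A = πD²/4 = π(0.0904)²/4 = 0.006418 m²; mean velocity V = Q/A = 0.0409/0.006418 = 6.372 m/s.
Reynolds number Re = ρVD/μ = 876 · 6.372 · 0.0904 / 0.373 = 1353.
Re < 2300 → laminar flow, so f = 64/Re = 64/1353 = 0.04731 (the turbulent correlation is not needed).
Darcy-Weisbach: ΔP = f(L/D)(ρV²/2) = 0.04731·(27.3/0.0904)·(876·6.372²/2) = 0.04731·302·1.779e+04 = 2.541e+05 Pa.
ΔP = 2.541e+05 Pa = 254 kPa.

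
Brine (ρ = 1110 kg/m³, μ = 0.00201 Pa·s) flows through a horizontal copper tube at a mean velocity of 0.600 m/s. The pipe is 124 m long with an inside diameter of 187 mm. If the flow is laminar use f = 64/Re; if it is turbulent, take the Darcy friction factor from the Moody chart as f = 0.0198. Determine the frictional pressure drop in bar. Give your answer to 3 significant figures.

ΔP ≈ 0.0262 bar

Reynolds number Re = ρVD/μ = 1110 · 0.6 · 0.187 / 0.00201 = 6.196e+04.
Re > 4000 → turbulent; use the Moody-chart value f = 0.0198.
Darcy-Weisbach: ΔP = f(L/D)(ρV²/2) = 0.0198·(124/0.187)·(1110·0.6²/2) = 0.0198·663.1·199.8 = 2623 Pa.
ΔP = 2623 Pa = 0.0262 bar.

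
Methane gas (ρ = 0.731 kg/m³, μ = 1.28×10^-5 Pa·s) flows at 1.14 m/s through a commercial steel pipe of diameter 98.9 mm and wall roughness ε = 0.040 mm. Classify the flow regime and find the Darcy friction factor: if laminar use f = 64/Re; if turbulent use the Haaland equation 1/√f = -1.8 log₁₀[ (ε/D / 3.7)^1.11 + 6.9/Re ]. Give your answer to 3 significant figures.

f ≈ 0.0354

Re = ρVD/μ = 0.731·1.14·0.0989/1.28e-05 = 6439.
Re > 4000 → turbulent. ε/D = 4e-05/0.0989 = 0.000404; Haaland: 1/√f = -1.8 log₁₀[4.01e-05 + 0.00107] = 5.317, so f = 0.03537.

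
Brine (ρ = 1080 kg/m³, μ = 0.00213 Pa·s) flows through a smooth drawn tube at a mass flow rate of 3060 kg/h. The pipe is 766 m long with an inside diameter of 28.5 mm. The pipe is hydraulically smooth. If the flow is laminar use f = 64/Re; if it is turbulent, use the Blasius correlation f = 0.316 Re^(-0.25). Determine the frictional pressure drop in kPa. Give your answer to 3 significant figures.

ṁ = 3060 kg/h = 3060/3600 = 0.85 kg/s.
A = πD²/4 = π(0.0285)²/4 = 0.0006379 m²; mean velocity V = ṁ/(ρA) = 0.85/(1080 · 0.0006379) = 1.234 m/s.
Reynolds number Re = ρVD/μ = 1080 · 1.234 · 0.0285 / 0.00213 = 1.783e+04.
Re > 4000 → turbulent. Smooth-pipe (Blasius): f = 0.316 Re^(-0.25) = 0.316/(1.783e+04)^0.25 = 0.02735.
Darcy-Weisbach: ΔP = f(L/D)(ρV²/2) = 0.02735·(766/0.0285)·(1080·1.234²/2) = 0.02735·2.688e+04·821.9 = 6.041e+05 Pa.
ΔP = 6.041e+05 Pa = 604 kPa.

ΔP ≈ 604 kPa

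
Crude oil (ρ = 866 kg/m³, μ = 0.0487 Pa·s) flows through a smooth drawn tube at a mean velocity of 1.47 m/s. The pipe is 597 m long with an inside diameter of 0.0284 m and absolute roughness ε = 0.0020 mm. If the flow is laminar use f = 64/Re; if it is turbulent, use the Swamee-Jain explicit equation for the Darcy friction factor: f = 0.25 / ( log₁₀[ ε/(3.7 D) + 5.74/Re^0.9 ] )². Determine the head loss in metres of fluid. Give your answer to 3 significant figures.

h_f ≈ 200 m

Reynolds number Re = ρVD/μ = 866 · 1.47 · 0.0284 / 0.0487 = 742.4.
Re < 2300 → laminar flow, so f = 64/Re = 64/742.4 = 0.08621 (the turbulent correlation is not needed).
Darcy-Weisbach: ΔP = f(L/D)(ρV²/2) = 0.08621·(597/0.0284)·(866·1.47²/2) = 0.08621·2.102e+04·935.7 = 1.696e+06 Pa.
Head loss h_f = ΔP/(ρg) = 1.696e+06/(866·9.81) = 200 m.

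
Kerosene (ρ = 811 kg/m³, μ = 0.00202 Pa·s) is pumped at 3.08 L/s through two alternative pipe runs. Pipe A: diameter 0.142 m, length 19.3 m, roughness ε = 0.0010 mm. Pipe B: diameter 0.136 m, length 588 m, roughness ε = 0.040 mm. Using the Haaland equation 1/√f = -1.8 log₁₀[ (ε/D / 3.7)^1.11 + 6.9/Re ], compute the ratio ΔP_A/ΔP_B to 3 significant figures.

ΔP_A/ΔP_B ≈ 0.0264

Pipe A: V = Q/A = 0.00308/0.01584 = 0.1945 m/s; Re = 1.109e+04; ε/D = 7.04e-06; Haaland → f = 0.03003; ΔP_A = f(L/D)(ρV²/2) = 62.61 Pa.
Pipe B: V = Q/A = 0.00308/0.01453 = 0.212 m/s; Re = 1.158e+04; ε/D = 0.000294; Haaland → f = 0.03005; ΔP_B = f(L/D)(ρV²/2) = 2369 Pa.
ΔP_A/ΔP_B = 62.61/2369 = 0.0264.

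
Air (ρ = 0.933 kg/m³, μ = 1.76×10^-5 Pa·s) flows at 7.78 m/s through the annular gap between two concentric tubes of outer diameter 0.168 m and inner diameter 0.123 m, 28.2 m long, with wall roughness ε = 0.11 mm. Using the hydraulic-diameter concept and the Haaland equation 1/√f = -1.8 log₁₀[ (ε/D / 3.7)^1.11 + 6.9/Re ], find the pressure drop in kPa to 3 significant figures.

ΔP ≈ 0.541 kPa

Hydraulic diameter D_h = 4A/P = D_o - D_i = 0.168 - 0.123 = 0.045 m.
Re = ρVD_h/μ = 0.933·7.78·0.045/1.76e-05 = 1.856e+04.
ε/D_h = 0.00011/0.045 = 0.00244; Haaland gives 1/√f = -1.8 log₁₀[0.000295+0.000372] = 5.717, so f = 0.0306.
ΔP = f(L/D_h)(ρV²/2) = 0.0306·28.2/0.045·28.24 = 541.5 Pa.
ΔP = 0.541 kPa.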